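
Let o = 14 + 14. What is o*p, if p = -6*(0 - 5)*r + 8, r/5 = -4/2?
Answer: -8176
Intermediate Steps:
r = -10 (r = 5*(-4/2) = 5*(-4*½) = 5*(-2) = -10)
o = 28
p = -292 (p = -6*(0 - 5)*(-10) + 8 = -(-30)*(-10) + 8 = -6*50 + 8 = -300 + 8 = -292)
o*p = 28*(-292) = -8176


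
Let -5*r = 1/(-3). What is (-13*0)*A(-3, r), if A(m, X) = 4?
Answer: 0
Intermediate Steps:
r = 1/15 (r = -⅕/(-3) = -⅕*(-⅓) = 1/15 ≈ 0.066667)
(-13*0)*A(-3, r) = -13*0*4 = 0*4 = 0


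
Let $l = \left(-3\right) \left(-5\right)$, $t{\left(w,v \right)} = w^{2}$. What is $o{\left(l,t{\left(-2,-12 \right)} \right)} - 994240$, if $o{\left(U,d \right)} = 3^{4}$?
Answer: $-994159$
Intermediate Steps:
$l = 15$
$o{\left(U,d \right)} = 81$
$o{\left(l,t{\left(-2,-12 \right)} \right)} - 994240 = 81 - 994240 = -994159$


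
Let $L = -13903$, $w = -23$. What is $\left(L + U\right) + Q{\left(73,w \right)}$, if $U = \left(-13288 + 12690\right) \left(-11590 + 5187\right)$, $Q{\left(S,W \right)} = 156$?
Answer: $3815247$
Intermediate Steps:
$U = 3828994$ ($U = \left(-598\right) \left(-6403\right) = 3828994$)
$\left(L + U\right) + Q{\left(73,w \right)} = \left(-13903 + 3828994\right) + 156 = 3815091 + 156 = 3815247$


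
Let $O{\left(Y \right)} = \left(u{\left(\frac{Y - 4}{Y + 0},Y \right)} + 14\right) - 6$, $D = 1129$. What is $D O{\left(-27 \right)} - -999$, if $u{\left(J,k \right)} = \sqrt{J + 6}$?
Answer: $10031 + \frac{1129 \sqrt{579}}{9} \approx 13050.0$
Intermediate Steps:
$u{\left(J,k \right)} = \sqrt{6 + J}$
$O{\left(Y \right)} = 8 + \sqrt{6 + \frac{-4 + Y}{Y}}$ ($O{\left(Y \right)} = \left(\sqrt{6 + \frac{Y - 4}{Y + 0}} + 14\right) - 6 = \left(\sqrt{6 + \frac{-4 + Y}{Y}} + 14\right) - 6 = \left(14 + \sqrt{6 + \frac{-4 + Y}{Y}}\right) - 6 = 8 + \sqrt{6 + \frac{-4 + Y}{Y}}$)
$D O{\left(-27 \right)} - -999 = 1129 \left(8 + \sqrt{7 - \frac{4}{-27}}\right) - -999 = 1129 \left(8 + \sqrt{7 - - \frac{4}{27}}\right) + 999 = 1129 \left(8 + \sqrt{7 + \frac{4}{27}}\right) + 999 = 1129 \left(8 + \sqrt{\frac{193}{27}}\right) + 999 = 1129 \left(8 + \frac{\sqrt{579}}{9}\right) + 999 = \left(9032 + \frac{1129 \sqrt{579}}{9}\right) + 999 = 10031 + \frac{1129 \sqrt{579}}{9}$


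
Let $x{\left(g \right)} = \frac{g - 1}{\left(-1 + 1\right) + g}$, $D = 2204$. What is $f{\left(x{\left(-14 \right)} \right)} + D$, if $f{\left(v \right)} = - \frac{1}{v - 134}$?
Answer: $\frac{4101658}{1861} \approx 2204.0$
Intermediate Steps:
$x{\left(g \right)} = \frac{-1 + g}{g}$ ($x{\left(g \right)} = \frac{-1 + g}{0 + g} = \frac{-1 + g}{g}$)
$f{\left(v \right)} = - \frac{1}{-134 + v}$
$f{\left(x{\left(-14 \right)} \right)} + D = - \frac{1}{-134 + \frac{-1 - 14}{-14}} + 2204 = - \frac{1}{-134 - - \frac{15}{14}} + 2204 = - \frac{1}{-134 + \frac{15}{14}} + 2204 = - \frac{1}{- \frac{1861}{14}} + 2204 = \left(-1\right) \left(- \frac{14}{1861}\right) + 2204 = \frac{14}{1861} + 2204 = \frac{4101658}{1861}$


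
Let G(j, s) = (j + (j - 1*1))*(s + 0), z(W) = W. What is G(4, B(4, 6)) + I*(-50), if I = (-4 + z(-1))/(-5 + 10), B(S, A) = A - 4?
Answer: 64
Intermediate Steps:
B(S, A) = -4 + A
G(j, s) = s*(-1 + 2*j) (G(j, s) = (j + (j - 1))*s = (j + (-1 + j))*s = (-1 + 2*j)*s = s*(-1 + 2*j))
I = -1 (I = (-4 - 1)/(-5 + 10) = -5/5 = -5*⅕ = -1)
G(4, B(4, 6)) + I*(-50) = (-4 + 6)*(-1 + 2*4) - 1*(-50) = 2*(-1 + 8) + 50 = 2*7 + 50 = 14 + 50 = 64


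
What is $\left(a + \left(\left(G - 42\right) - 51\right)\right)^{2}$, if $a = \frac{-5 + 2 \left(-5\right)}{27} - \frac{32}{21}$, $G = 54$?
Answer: $\frac{6697744}{3969} \approx 1687.5$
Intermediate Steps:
$a = - \frac{131}{63}$ ($a = \left(-5 - 10\right) \frac{1}{27} - \frac{32}{21} = \left(-15\right) \frac{1}{27} - \frac{32}{21} = - \frac{5}{9} - \frac{32}{21} = - \frac{131}{63} \approx -2.0794$)
$\left(a + \left(\left(G - 42\right) - 51\right)\right)^{2} = \left(- \frac{131}{63} + \left(\left(54 - 42\right) - 51\right)\right)^{2} = \left(- \frac{131}{63} + \left(12 - 51\right)\right)^{2} = \left(- \frac{131}{63} - 39\right)^{2} = \left(- \frac{2588}{63}\right)^{2} = \frac{6697744}{3969}$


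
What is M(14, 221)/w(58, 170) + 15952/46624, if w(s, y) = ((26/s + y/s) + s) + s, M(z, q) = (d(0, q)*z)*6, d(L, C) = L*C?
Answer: 997/2914 ≈ 0.34214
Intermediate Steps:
d(L, C) = C*L
M(z, q) = 0 (M(z, q) = ((q*0)*z)*6 = (0*z)*6 = 0*6 = 0)
w(s, y) = 2*s + 26/s + y/s (w(s, y) = (s + 26/s + y/s) + s = 2*s + 26/s + y/s)
M(14, 221)/w(58, 170) + 15952/46624 = 0/(((26 + 170 + 2*58²)/58)) + 15952/46624 = 0/(((26 + 170 + 2*3364)/58)) + 15952*(1/46624) = 0/(((26 + 170 + 6728)/58)) + 997/2914 = 0/(((1/58)*6924)) + 997/2914 = 0/(3462/29) + 997/2914 = 0*(29/3462) + 997/2914 = 0 + 997/2914 = 997/2914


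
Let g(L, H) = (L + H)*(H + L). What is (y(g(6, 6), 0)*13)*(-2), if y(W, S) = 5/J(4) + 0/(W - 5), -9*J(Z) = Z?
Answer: 585/2 ≈ 292.50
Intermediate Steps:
J(Z) = -Z/9
g(L, H) = (H + L)² (g(L, H) = (H + L)*(H + L) = (H + L)²)
y(W, S) = -45/4 (y(W, S) = 5/((-⅑*4)) + 0/(W - 5) = 5/(-4/9) + 0/(-5 + W) = 5*(-9/4) + 0 = -45/4 + 0 = -45/4)
(y(g(6, 6), 0)*13)*(-2) = -45/4*13*(-2) = -585/4*(-2) = 585/2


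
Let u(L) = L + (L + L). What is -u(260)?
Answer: -780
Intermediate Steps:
u(L) = 3*L (u(L) = L + 2*L = 3*L)
-u(260) = -3*260 = -1*780 = -780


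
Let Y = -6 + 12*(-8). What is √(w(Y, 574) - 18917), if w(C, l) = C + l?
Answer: I*√18445 ≈ 135.81*I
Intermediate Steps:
Y = -102 (Y = -6 - 96 = -102)
√(w(Y, 574) - 18917) = √((-102 + 574) - 18917) = √(472 - 18917) = √(-18445) = I*√18445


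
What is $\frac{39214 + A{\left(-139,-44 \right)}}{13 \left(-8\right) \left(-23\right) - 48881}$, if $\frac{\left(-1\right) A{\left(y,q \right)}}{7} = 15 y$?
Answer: $- \frac{53809}{46489} \approx -1.1575$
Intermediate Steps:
$A{\left(y,q \right)} = - 105 y$ ($A{\left(y,q \right)} = - 7 \cdot 15 y = - 105 y$)
$\frac{39214 + A{\left(-139,-44 \right)}}{13 \left(-8\right) \left(-23\right) - 48881} = \frac{39214 - -14595}{13 \left(-8\right) \left(-23\right) - 48881} = \frac{39214 + 14595}{\left(-104\right) \left(-23\right) - 48881} = \frac{53809}{2392 - 48881} = \frac{53809}{-46489} = 53809 \left(- \frac{1}{46489}\right) = - \frac{53809}{46489}$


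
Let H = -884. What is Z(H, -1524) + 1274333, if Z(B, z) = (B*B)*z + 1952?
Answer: -1189662659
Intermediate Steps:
Z(B, z) = 1952 + z*B**2 (Z(B, z) = B**2*z + 1952 = z*B**2 + 1952 = 1952 + z*B**2)
Z(H, -1524) + 1274333 = (1952 - 1524*(-884)**2) + 1274333 = (1952 - 1524*781456) + 1274333 = (1952 - 1190938944) + 1274333 = -1190936992 + 1274333 = -1189662659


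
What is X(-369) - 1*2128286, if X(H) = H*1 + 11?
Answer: -2128644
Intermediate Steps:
X(H) = 11 + H (X(H) = H + 11 = 11 + H)
X(-369) - 1*2128286 = (11 - 369) - 1*2128286 = -358 - 2128286 = -2128644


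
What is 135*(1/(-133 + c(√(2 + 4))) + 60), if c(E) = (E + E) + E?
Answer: 28565109/3527 - 81*√6/3527 ≈ 8098.9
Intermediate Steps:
c(E) = 3*E (c(E) = 2*E + E = 3*E)
135*(1/(-133 + c(√(2 + 4))) + 60) = 135*(1/(-133 + 3*√(2 + 4)) + 60) = 135*(1/(-133 + 3*√6) + 60) = 135*(60 + 1/(-133 + 3*√6)) = 8100 + 135/(-133 + 3*√6)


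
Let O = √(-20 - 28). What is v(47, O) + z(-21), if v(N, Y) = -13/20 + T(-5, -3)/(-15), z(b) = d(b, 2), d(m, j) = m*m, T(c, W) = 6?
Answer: 8799/20 ≈ 439.95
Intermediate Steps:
d(m, j) = m²
z(b) = b²
O = 4*I*√3 (O = √(-48) = 4*I*√3 ≈ 6.9282*I)
v(N, Y) = -21/20 (v(N, Y) = -13/20 + 6/(-15) = -13*1/20 + 6*(-1/15) = -13/20 - ⅖ = -21/20)
v(47, O) + z(-21) = -21/20 + (-21)² = -21/20 + 441 = 8799/20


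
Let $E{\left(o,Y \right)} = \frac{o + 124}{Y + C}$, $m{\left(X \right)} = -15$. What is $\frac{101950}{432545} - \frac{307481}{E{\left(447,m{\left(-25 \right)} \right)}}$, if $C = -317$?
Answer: $\frac{8831169753918}{49396639} \approx 1.7878 \cdot 10^{5}$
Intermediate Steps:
$E{\left(o,Y \right)} = \frac{124 + o}{-317 + Y}$ ($E{\left(o,Y \right)} = \frac{o + 124}{Y - 317} = \frac{124 + o}{-317 + Y}$)
$\frac{101950}{432545} - \frac{307481}{E{\left(447,m{\left(-25 \right)} \right)}} = \frac{101950}{432545} - \frac{307481}{\frac{1}{-317 - 15} \left(124 + 447\right)} = 101950 \cdot \frac{1}{432545} - \frac{307481}{\frac{1}{-332} \cdot 571} = \frac{20390}{86509} - \frac{307481}{\left(- \frac{1}{332}\right) 571} = \frac{20390}{86509} - \frac{307481}{- \frac{571}{332}} = \frac{20390}{86509} - - \frac{102083692}{571} = \frac{20390}{86509} + \frac{102083692}{571} = \frac{8831169753918}{49396639}$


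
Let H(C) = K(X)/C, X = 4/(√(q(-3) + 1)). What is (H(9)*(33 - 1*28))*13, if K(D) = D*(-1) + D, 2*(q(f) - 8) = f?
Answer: 0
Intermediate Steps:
q(f) = 8 + f/2
X = 4*√30/15 (X = 4/(√((8 + (½)*(-3)) + 1)) = 4/(√((8 - 3/2) + 1)) = 4/(√(13/2 + 1)) = 4/(√(15/2)) = 4/((√30/2)) = 4*(√30/15) = 4*√30/15 ≈ 1.4606)
K(D) = 0 (K(D) = -D + D = 0)
H(C) = 0 (H(C) = 0/C = 0)
(H(9)*(33 - 1*28))*13 = (0*(33 - 1*28))*13 = (0*(33 - 28))*13 = (0*5)*13 = 0*13 = 0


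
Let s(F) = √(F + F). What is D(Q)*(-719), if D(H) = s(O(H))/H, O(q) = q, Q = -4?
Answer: 719*I*√2/2 ≈ 508.41*I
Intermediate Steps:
s(F) = √2*√F (s(F) = √(2*F) = √2*√F)
D(H) = √2/√H (D(H) = (√2*√H)/H = √2/√H)
D(Q)*(-719) = (√2/√(-4))*(-719) = (√2*(-I/2))*(-719) = -I*√2/2*(-719) = 719*I*√2/2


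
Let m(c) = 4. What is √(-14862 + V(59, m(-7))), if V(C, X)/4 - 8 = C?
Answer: I*√14594 ≈ 120.81*I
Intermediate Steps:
V(C, X) = 32 + 4*C
√(-14862 + V(59, m(-7))) = √(-14862 + (32 + 4*59)) = √(-14862 + (32 + 236)) = √(-14862 + 268) = √(-14594) = I*√14594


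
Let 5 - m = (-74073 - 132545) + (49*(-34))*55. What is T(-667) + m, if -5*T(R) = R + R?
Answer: 1492599/5 ≈ 2.9852e+5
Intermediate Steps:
T(R) = -2*R/5 (T(R) = -(R + R)/5 = -2*R/5)
m = 298253 (m = 5 - ((-74073 - 132545) + (49*(-34))*55) = 5 - (-206618 - 1666*55) = 5 - (-206618 - 91630) = 5 - 1*(-298248) = 5 + 298248 = 298253)
T(-667) + m = -⅖*(-667) + 298253 = 1334/5 + 298253 = 1492599/5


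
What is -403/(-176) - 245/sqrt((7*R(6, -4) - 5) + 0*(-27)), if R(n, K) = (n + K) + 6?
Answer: 403/176 - 245*sqrt(51)/51 ≈ -32.017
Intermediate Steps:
R(n, K) = 6 + K + n (R(n, K) = (K + n) + 6 = 6 + K + n)
-403/(-176) - 245/sqrt((7*R(6, -4) - 5) + 0*(-27)) = -403/(-176) - 245/sqrt((7*(6 - 4 + 6) - 5) + 0*(-27)) = -403*(-1/176) - 245/sqrt((7*8 - 5) + 0) = 403/176 - 245/sqrt((56 - 5) + 0) = 403/176 - 245/sqrt(51 + 0) = 403/176 - 245*sqrt(51)/51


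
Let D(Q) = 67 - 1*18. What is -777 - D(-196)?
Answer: -826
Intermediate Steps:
D(Q) = 49 (D(Q) = 67 - 18 = 49)
-777 - D(-196) = -777 - 1*49 = -777 - 49 = -826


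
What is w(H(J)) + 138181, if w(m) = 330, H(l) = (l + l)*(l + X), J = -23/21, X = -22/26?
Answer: 138511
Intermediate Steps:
X = -11/13 (X = -22*1/26 = -11/13 ≈ -0.84615)
J = -23/21 (J = -23*1/21 = -23/21 ≈ -1.0952)
H(l) = 2*l*(-11/13 + l) (H(l) = (l + l)*(l - 11/13) = (2*l)*(-11/13 + l) = 2*l*(-11/13 + l))
w(H(J)) + 138181 = 330 + 138181 = 138511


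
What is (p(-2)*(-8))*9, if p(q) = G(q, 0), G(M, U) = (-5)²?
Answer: -1800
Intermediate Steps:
G(M, U) = 25
p(q) = 25
(p(-2)*(-8))*9 = (25*(-8))*9 = -200*9 = -1800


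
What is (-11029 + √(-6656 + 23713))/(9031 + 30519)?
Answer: -11029/39550 + √17057/39550 ≈ -0.27556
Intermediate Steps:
(-11029 + √(-6656 + 23713))/(9031 + 30519) = (-11029 + √17057)/39550 = (-11029 + √17057)*(1/39550) = -11029/39550 + √17057/39550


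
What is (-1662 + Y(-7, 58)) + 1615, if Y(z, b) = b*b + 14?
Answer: 3331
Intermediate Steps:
Y(z, b) = 14 + b² (Y(z, b) = b² + 14 = 14 + b²)
(-1662 + Y(-7, 58)) + 1615 = (-1662 + (14 + 58²)) + 1615 = (-1662 + (14 + 3364)) + 1615 = (-1662 + 3378) + 1615 = 1716 + 1615 = 3331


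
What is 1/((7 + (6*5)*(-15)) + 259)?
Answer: -1/184 ≈ -0.0054348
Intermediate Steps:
1/((7 + (6*5)*(-15)) + 259) = 1/((7 + 30*(-15)) + 259) = 1/((7 - 450) + 259) = 1/(-443 + 259) = 1/(-184) = -1/184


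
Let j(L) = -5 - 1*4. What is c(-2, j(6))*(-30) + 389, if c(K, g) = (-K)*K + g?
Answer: 779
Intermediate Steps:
j(L) = -9 (j(L) = -5 - 4 = -9)
c(K, g) = g - K² (c(K, g) = -K² + g = g - K²)
c(-2, j(6))*(-30) + 389 = (-9 - 1*(-2)²)*(-30) + 389 = (-9 - 1*4)*(-30) + 389 = (-9 - 4)*(-30) + 389 = -13*(-30) + 389 = 390 + 389 = 779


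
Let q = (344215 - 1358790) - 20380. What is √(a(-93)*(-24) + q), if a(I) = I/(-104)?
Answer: 3*I*√19434558/13 ≈ 1017.3*I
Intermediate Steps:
a(I) = -I/104 (a(I) = I*(-1/104) = -I/104)
q = -1034955 (q = -1014575 - 20380 = -1034955)
√(a(-93)*(-24) + q) = √(-1/104*(-93)*(-24) - 1034955) = √((93/104)*(-24) - 1034955) = √(-279/13 - 1034955) = √(-13454694/13) = 3*I*√19434558/13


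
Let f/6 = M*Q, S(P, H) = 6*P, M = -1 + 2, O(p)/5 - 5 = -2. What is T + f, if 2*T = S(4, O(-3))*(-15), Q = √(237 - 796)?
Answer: -180 + 6*I*√559 ≈ -180.0 + 141.86*I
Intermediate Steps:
O(p) = 15 (O(p) = 25 + 5*(-2) = 25 - 10 = 15)
Q = I*√559 (Q = √(-559) = I*√559 ≈ 23.643*I)
M = 1
f = 6*I*√559 (f = 6*(1*(I*√559)) = 6*(I*√559) = 6*I*√559 ≈ 141.86*I)
T = -180 (T = ((6*4)*(-15))/2 = (24*(-15))/2 = (½)*(-360) = -180)
T + f = -180 + 6*I*√559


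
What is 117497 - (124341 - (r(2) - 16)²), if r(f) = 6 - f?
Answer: -6700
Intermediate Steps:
117497 - (124341 - (r(2) - 16)²) = 117497 - (124341 - ((6 - 1*2) - 16)²) = 117497 - (124341 - ((6 - 2) - 16)²) = 117497 - (124341 - (4 - 16)²) = 117497 - (124341 - 1*(-12)²) = 117497 - (124341 - 1*144) = 117497 - (124341 - 144) = 117497 - 1*124197 = 117497 - 124197 = -6700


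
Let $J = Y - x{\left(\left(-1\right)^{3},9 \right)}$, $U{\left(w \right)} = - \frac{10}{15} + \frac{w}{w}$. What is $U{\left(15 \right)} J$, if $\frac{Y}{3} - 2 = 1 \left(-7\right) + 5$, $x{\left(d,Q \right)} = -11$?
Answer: $\frac{11}{3} \approx 3.6667$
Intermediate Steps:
$U{\left(w \right)} = \frac{1}{3}$ ($U{\left(w \right)} = \left(-10\right) \frac{1}{15} + 1 = - \frac{2}{3} + 1 = \frac{1}{3}$)
$Y = 0$ ($Y = 6 + 3 \left(1 \left(-7\right) + 5\right) = 6 + 3 \left(-7 + 5\right) = 6 + 3 \left(-2\right) = 6 - 6 = 0$)
$J = 11$ ($J = 0 - -11 = 0 + 11 = 11$)
$U{\left(15 \right)} J = \frac{1}{3} \cdot 11 = \frac{11}{3}$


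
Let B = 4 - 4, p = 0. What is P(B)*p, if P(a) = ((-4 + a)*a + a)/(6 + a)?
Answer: 0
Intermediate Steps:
B = 0
P(a) = (a + a*(-4 + a))/(6 + a) (P(a) = (a*(-4 + a) + a)/(6 + a) = (a + a*(-4 + a))/(6 + a))
P(B)*p = (0*(-3 + 0)/(6 + 0))*0 = (0*(-3)/6)*0 = (0*(⅙)*(-3))*0 = 0*0 = 0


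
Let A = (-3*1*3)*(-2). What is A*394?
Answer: 7092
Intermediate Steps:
A = 18 (A = -3*3*(-2) = -9*(-2) = 18)
A*394 = 18*394 = 7092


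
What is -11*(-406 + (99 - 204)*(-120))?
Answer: -134134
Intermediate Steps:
-11*(-406 + (99 - 204)*(-120)) = -11*(-406 - 105*(-120)) = -11*(-406 + 12600) = -11*12194 = -134134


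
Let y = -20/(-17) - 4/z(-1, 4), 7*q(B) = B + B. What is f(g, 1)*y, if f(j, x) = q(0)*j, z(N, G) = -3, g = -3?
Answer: 0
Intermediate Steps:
q(B) = 2*B/7 (q(B) = (B + B)/7 = (2*B)/7 = 2*B/7)
f(j, x) = 0 (f(j, x) = ((2/7)*0)*j = 0*j = 0)
y = 128/51 (y = -20/(-17) - 4/(-3) = -20*(-1/17) - 4*(-⅓) = 20/17 + 4/3 = 128/51 ≈ 2.5098)
f(g, 1)*y = 0*(128/51) = 0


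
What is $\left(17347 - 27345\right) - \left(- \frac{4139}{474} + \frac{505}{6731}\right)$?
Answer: $- \frac{31870938773}{3190494} \approx -9989.3$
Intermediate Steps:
$\left(17347 - 27345\right) - \left(- \frac{4139}{474} + \frac{505}{6731}\right) = -9998 - - \frac{27620239}{3190494} = -9998 + \left(\frac{4139}{474} - \frac{505}{6731}\right) = -9998 + \frac{27620239}{3190494} = - \frac{31870938773}{3190494}$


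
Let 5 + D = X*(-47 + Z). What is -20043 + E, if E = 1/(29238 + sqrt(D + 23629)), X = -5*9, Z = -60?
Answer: -17133401855577/854832205 - sqrt(28439)/854832205 ≈ -20043.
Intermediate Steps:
X = -45
D = 4810 (D = -5 - 45*(-47 - 60) = -5 - 45*(-107) = -5 + 4815 = 4810)
E = 1/(29238 + sqrt(28439)) (E = 1/(29238 + sqrt(4810 + 23629)) = 1/(29238 + sqrt(28439)) ≈ 3.4006e-5)
-20043 + E = -20043 + (29238/854832205 - sqrt(28439)/854832205) = -17133401855577/854832205 - sqrt(28439)/854832205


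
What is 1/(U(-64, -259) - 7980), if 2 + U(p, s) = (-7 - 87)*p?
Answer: -1/1966 ≈ -0.00050865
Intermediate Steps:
U(p, s) = -2 - 94*p (U(p, s) = -2 + (-7 - 87)*p = -2 - 94*p)
1/(U(-64, -259) - 7980) = 1/((-2 - 94*(-64)) - 7980) = 1/((-2 + 6016) - 7980) = 1/(6014 - 7980) = 1/(-1966) = -1/1966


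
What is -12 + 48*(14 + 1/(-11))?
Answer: 7212/11 ≈ 655.64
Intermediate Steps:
-12 + 48*(14 + 1/(-11)) = -12 + 48*(14 - 1/11) = -12 + 48*(153/11) = -12 + 7344/11 = 7212/11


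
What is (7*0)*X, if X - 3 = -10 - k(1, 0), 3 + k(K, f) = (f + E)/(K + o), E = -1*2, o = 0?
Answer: 0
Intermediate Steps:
E = -2
k(K, f) = -3 + (-2 + f)/K (k(K, f) = -3 + (f - 2)/(K + 0) = -3 + (-2 + f)/K)
X = -2 (X = 3 + (-10 - (-2 + 0 - 3*1)/1) = 3 + (-10 - (-2 + 0 - 3)) = 3 + (-10 - (-5)) = 3 + (-10 - 1*(-5)) = 3 + (-10 + 5) = 3 - 5 = -2)
(7*0)*X = (7*0)*(-2) = 0*(-2) = 0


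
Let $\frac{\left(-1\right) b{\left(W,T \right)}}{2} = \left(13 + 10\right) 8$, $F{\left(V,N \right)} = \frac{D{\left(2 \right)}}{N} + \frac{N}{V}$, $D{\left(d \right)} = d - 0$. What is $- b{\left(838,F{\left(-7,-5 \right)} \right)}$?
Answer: $368$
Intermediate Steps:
$D{\left(d \right)} = d$ ($D{\left(d \right)} = d + 0 = d$)
$F{\left(V,N \right)} = \frac{2}{N} + \frac{N}{V}$
$b{\left(W,T \right)} = -368$ ($b{\left(W,T \right)} = - 2 \left(13 + 10\right) 8 = - 2 \cdot 23 \cdot 8 = \left(-2\right) 184 = -368$)
$- b{\left(838,F{\left(-7,-5 \right)} \right)} = \left(-1\right) \left(-368\right) = 368$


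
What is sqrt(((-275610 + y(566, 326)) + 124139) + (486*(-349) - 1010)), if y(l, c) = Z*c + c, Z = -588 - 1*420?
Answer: 7*I*sqrt(13273) ≈ 806.46*I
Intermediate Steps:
Z = -1008 (Z = -588 - 420 = -1008)
y(l, c) = -1007*c (y(l, c) = -1008*c + c = -1007*c)
sqrt(((-275610 + y(566, 326)) + 124139) + (486*(-349) - 1010)) = sqrt(((-275610 - 1007*326) + 124139) + (486*(-349) - 1010)) = sqrt(((-275610 - 328282) + 124139) + (-169614 - 1010)) = sqrt((-603892 + 124139) - 170624) = sqrt(-479753 - 170624) = sqrt(-650377) = 7*I*sqrt(13273)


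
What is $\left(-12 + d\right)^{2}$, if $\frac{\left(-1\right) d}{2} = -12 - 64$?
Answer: $19600$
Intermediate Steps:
$d = 152$ ($d = - 2 \left(-12 - 64\right) = \left(-2\right) \left(-76\right) = 152$)
$\left(-12 + d\right)^{2} = \left(-12 + 152\right)^{2} = 140^{2} = 19600$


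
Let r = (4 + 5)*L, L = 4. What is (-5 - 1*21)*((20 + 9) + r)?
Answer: -1690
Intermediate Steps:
r = 36 (r = (4 + 5)*4 = 9*4 = 36)
(-5 - 1*21)*((20 + 9) + r) = (-5 - 1*21)*((20 + 9) + 36) = (-5 - 21)*(29 + 36) = -26*65 = -1690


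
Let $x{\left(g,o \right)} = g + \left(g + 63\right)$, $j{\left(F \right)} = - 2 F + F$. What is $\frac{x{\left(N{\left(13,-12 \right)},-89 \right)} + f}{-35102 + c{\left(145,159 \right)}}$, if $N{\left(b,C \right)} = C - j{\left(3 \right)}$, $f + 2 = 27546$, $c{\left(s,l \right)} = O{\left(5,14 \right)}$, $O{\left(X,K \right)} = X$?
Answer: $- \frac{27589}{35097} \approx -0.78608$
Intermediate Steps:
$j{\left(F \right)} = - F$
$c{\left(s,l \right)} = 5$
$f = 27544$ ($f = -2 + 27546 = 27544$)
$N{\left(b,C \right)} = 3 + C$ ($N{\left(b,C \right)} = C - \left(-1\right) 3 = C - -3 = C + 3 = 3 + C$)
$x{\left(g,o \right)} = 63 + 2 g$ ($x{\left(g,o \right)} = g + \left(63 + g\right) = 63 + 2 g$)
$\frac{x{\left(N{\left(13,-12 \right)},-89 \right)} + f}{-35102 + c{\left(145,159 \right)}} = \frac{\left(63 + 2 \left(3 - 12\right)\right) + 27544}{-35102 + 5} = \frac{\left(63 + 2 \left(-9\right)\right) + 27544}{-35097} = \left(\left(63 - 18\right) + 27544\right) \left(- \frac{1}{35097}\right) = \left(45 + 27544\right) \left(- \frac{1}{35097}\right) = 27589 \left(- \frac{1}{35097}\right) = - \frac{27589}{35097}$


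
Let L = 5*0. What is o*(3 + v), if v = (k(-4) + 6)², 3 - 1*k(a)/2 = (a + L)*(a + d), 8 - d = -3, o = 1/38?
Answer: 4627/38 ≈ 121.76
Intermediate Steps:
L = 0
o = 1/38 ≈ 0.026316
d = 11 (d = 8 - 1*(-3) = 8 + 3 = 11)
k(a) = 6 - 2*a*(11 + a) (k(a) = 6 - 2*(a + 0)*(a + 11) = 6 - 2*a*(11 + a))
v = 4624 (v = ((6 - 22*(-4) - 2*(-4)²) + 6)² = ((6 + 88 - 2*16) + 6)² = ((6 + 88 - 32) + 6)² = (62 + 6)² = 68² = 4624)
o*(3 + v) = (3 + 4624)/38 = (1/38)*4627 = 4627/38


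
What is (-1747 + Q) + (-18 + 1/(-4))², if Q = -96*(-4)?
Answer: -16479/16 ≈ -1029.9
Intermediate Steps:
Q = 384
(-1747 + Q) + (-18 + 1/(-4))² = (-1747 + 384) + (-18 + 1/(-4))² = -1363 + (-18 - ¼)² = -1363 + (-73/4)² = -1363 + 5329/16 = -16479/16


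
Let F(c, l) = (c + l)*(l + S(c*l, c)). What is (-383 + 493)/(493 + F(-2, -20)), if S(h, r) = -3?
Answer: 110/999 ≈ 0.11011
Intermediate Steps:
F(c, l) = (-3 + l)*(c + l) (F(c, l) = (c + l)*(l - 3) = (c + l)*(-3 + l) = (-3 + l)*(c + l))
(-383 + 493)/(493 + F(-2, -20)) = (-383 + 493)/(493 + ((-20)**2 - 3*(-2) - 3*(-20) - 2*(-20))) = 110/(493 + (400 + 6 + 60 + 40)) = 110/(493 + 506) = 110/999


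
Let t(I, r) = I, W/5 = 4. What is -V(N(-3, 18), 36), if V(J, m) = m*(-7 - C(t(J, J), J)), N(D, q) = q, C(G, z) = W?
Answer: 972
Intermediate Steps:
W = 20 (W = 5*4 = 20)
C(G, z) = 20
V(J, m) = -27*m (V(J, m) = m*(-7 - 1*20) = m*(-7 - 20) = m*(-27) = -27*m)
-V(N(-3, 18), 36) = -(-27)*36 = -1*(-972) = 972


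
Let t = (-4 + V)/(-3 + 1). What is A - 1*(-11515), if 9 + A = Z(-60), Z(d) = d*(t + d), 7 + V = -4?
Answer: 14656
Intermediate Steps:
V = -11 (V = -7 - 4 = -11)
t = 15/2 (t = (-4 - 11)/(-3 + 1) = -15/(-2) = -15*(-1/2) = 15/2 ≈ 7.5000)
Z(d) = d*(15/2 + d)
A = 3141 (A = -9 + (1/2)*(-60)*(15 + 2*(-60)) = -9 + (1/2)*(-60)*(15 - 120) = -9 + (1/2)*(-60)*(-105) = -9 + 3150 = 3141)
A - 1*(-11515) = 3141 - 1*(-11515) = 3141 + 11515 = 14656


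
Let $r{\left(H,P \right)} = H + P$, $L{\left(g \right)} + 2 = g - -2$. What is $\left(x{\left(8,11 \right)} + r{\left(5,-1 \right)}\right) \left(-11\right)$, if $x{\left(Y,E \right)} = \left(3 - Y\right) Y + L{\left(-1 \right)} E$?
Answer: $517$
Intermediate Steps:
$L{\left(g \right)} = g$ ($L{\left(g \right)} = -2 + \left(g - -2\right) = -2 + \left(g + 2\right) = -2 + \left(2 + g\right) = g$)
$x{\left(Y,E \right)} = - E + Y \left(3 - Y\right)$ ($x{\left(Y,E \right)} = \left(3 - Y\right) Y - E = Y \left(3 - Y\right) - E = - E + Y \left(3 - Y\right)$)
$\left(x{\left(8,11 \right)} + r{\left(5,-1 \right)}\right) \left(-11\right) = \left(\left(\left(-1\right) 11 - 8^{2} + 3 \cdot 8\right) + \left(5 - 1\right)\right) \left(-11\right) = \left(\left(-11 - 64 + 24\right) + 4\right) \left(-11\right) = \left(-51 + 4\right) \left(-11\right) = \left(-47\right) \left(-11\right) = 517$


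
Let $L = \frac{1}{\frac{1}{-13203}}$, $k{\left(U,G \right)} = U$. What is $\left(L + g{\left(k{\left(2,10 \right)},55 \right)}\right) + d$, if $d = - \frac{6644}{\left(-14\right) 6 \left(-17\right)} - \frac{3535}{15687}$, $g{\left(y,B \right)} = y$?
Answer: $- \frac{3521730341}{266679} \approx -13206.0$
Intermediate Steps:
$L = -13203$ ($L = \frac{1}{- \frac{1}{13203}} = -13203$)
$d = - \frac{1300862}{266679}$ ($d = - \frac{6644}{\left(-84\right) \left(-17\right)} - \frac{505}{2241} = - \frac{6644}{1428} - \frac{505}{2241} = \left(-6644\right) \frac{1}{1428} - \frac{505}{2241} = - \frac{1661}{357} - \frac{505}{2241} = - \frac{1300862}{266679} \approx -4.878$)
$\left(L + g{\left(k{\left(2,10 \right)},55 \right)}\right) + d = \left(-13203 + 2\right) - \frac{1300862}{266679} = -13201 - \frac{1300862}{266679} = - \frac{3521730341}{266679}$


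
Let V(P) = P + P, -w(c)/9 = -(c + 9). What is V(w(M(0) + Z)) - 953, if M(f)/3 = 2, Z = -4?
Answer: -755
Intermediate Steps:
M(f) = 6 (M(f) = 3*2 = 6)
w(c) = 81 + 9*c (w(c) = -(-9)*(c + 9) = -(-9)*(9 + c) = -9*(-9 - c) = 81 + 9*c)
V(P) = 2*P
V(w(M(0) + Z)) - 953 = 2*(81 + 9*(6 - 4)) - 953 = 2*(81 + 9*2) - 953 = 2*(81 + 18) - 953 = 2*99 - 953 = 198 - 953 = -755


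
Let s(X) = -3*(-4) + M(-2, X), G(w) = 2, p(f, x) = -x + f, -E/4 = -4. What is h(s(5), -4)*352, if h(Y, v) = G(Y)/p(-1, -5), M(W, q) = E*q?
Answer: 176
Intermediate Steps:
E = 16 (E = -4*(-4) = 16)
p(f, x) = f - x
M(W, q) = 16*q
s(X) = 12 + 16*X (s(X) = -3*(-4) + 16*X = 12 + 16*X)
h(Y, v) = ½ (h(Y, v) = 2/(-1 - 1*(-5)) = 2/(-1 + 5) = 2/4 = 2*(¼) = ½)
h(s(5), -4)*352 = (½)*352 = 176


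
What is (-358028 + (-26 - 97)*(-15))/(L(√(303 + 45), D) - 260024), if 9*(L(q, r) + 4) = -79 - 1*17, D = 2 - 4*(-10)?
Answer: 1068549/780116 ≈ 1.3697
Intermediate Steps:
D = 42 (D = 2 + 40 = 42)
L(q, r) = -44/3 (L(q, r) = -4 + (-79 - 1*17)/9 = -4 + (-79 - 17)/9 = -4 + (⅑)*(-96) = -4 - 32/3 = -44/3)
(-358028 + (-26 - 97)*(-15))/(L(√(303 + 45), D) - 260024) = (-358028 + (-26 - 97)*(-15))/(-44/3 - 260024) = (-358028 - 123*(-15))/(-780116/3) = (-358028 + 1845)*(-3/780116) = -356183*(-3/780116) = 1068549/780116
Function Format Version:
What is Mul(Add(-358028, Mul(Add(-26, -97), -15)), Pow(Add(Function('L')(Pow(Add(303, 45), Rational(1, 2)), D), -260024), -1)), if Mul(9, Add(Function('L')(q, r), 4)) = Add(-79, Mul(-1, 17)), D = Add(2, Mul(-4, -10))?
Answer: Rational(1068549, 780116) ≈ 1.3697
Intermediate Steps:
D = 42 (D = Add(2, 40) = 42)
Function('L')(q, r) = Rational(-44, 3) (Function('L')(q, r) = Add(-4, Mul(Rational(1, 9), Add(-79, Mul(-1, 17)))) = Add(-4, Mul(Rational(1, 9), Add(-79, -17))) = Add(-4, Mul(Rational(1, 9), -96)) = Add(-4, Rational(-32, 3)) = Rational(-44, 3))
Mul(Add(-358028, Mul(Add(-26, -97), -15)), Pow(Add(Function('L')(Pow(Add(303, 45), Rational(1, 2)), D), -260024), -1)) = Mul(Add(-358028, Mul(Add(-26, -97), -15)), Pow(Add(Rational(-44, 3), -260024), -1)) = Mul(Add(-358028, Mul(-123, -15)), Pow(Rational(-780116, 3), -1)) = Mul(Add(-358028, 1845), Rational(-3, 780116)) = Mul(-356183, Rational(-3, 780116)) = Rational(1068549, 780116)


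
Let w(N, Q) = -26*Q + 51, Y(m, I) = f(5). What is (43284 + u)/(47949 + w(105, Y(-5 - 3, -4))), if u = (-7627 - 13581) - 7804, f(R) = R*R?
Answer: 7136/23675 ≈ 0.30141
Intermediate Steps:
f(R) = R²
u = -29012 (u = -21208 - 7804 = -29012)
Y(m, I) = 25 (Y(m, I) = 5² = 25)
w(N, Q) = 51 - 26*Q
(43284 + u)/(47949 + w(105, Y(-5 - 3, -4))) = (43284 - 29012)/(47949 + (51 - 26*25)) = 14272/(47949 + (51 - 650)) = 14272/(47949 - 599) = 14272/47350 = 14272*(1/47350) = 7136/23675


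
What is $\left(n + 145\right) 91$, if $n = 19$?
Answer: $14924$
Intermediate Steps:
$\left(n + 145\right) 91 = \left(19 + 145\right) 91 = 164 \cdot 91 = 14924$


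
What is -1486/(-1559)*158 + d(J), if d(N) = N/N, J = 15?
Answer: 236347/1559 ≈ 151.60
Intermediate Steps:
d(N) = 1
-1486/(-1559)*158 + d(J) = -1486/(-1559)*158 + 1 = -1486*(-1/1559)*158 + 1 = (1486/1559)*158 + 1 = 234788/1559 + 1 = 236347/1559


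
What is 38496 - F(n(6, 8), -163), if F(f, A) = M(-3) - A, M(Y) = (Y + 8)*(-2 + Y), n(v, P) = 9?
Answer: 38358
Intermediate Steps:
M(Y) = (-2 + Y)*(8 + Y) (M(Y) = (8 + Y)*(-2 + Y) = (-2 + Y)*(8 + Y))
F(f, A) = -25 - A (F(f, A) = (-16 + (-3)**2 + 6*(-3)) - A = (-16 + 9 - 18) - A = -25 - A)
38496 - F(n(6, 8), -163) = 38496 - (-25 - 1*(-163)) = 38496 - (-25 + 163) = 38496 - 1*138 = 38496 - 138 = 38358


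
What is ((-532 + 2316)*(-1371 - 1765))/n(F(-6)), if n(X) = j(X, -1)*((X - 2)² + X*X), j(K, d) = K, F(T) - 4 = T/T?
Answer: -2797312/85 ≈ -32910.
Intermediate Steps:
F(T) = 5 (F(T) = 4 + T/T = 4 + 1 = 5)
n(X) = X*(X² + (-2 + X)²) (n(X) = X*((X - 2)² + X*X) = X*((-2 + X)² + X²) = X*(X² + (-2 + X)²))
((-532 + 2316)*(-1371 - 1765))/n(F(-6)) = ((-532 + 2316)*(-1371 - 1765))/((5*(5² + (-2 + 5)²))) = (1784*(-3136))/((5*(25 + 3²))) = -5594624*1/(5*(25 + 9)) = -5594624/(5*34) = -5594624/170 = -5594624*1/170 = -2797312/85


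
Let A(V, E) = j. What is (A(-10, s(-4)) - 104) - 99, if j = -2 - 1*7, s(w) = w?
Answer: -212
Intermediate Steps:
j = -9 (j = -2 - 7 = -9)
A(V, E) = -9
(A(-10, s(-4)) - 104) - 99 = (-9 - 104) - 99 = -113 - 99 = -212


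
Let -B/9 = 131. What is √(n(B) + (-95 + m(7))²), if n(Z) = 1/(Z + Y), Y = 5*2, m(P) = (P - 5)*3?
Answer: 8*√169133258/1169 ≈ 89.000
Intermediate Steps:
B = -1179 (B = -9*131 = -1179)
m(P) = -15 + 3*P (m(P) = (-5 + P)*3 = -15 + 3*P)
Y = 10
n(Z) = 1/(10 + Z) (n(Z) = 1/(Z + 10) = 1/(10 + Z))
√(n(B) + (-95 + m(7))²) = √(1/(10 - 1179) + (-95 + (-15 + 3*7))²) = √(1/(-1169) + (-95 + (-15 + 21))²) = √(-1/1169 + (-95 + 6)²) = √(-1/1169 + (-89)²) = √(-1/1169 + 7921) = √(9259648/1169) = 8*√169133258/1169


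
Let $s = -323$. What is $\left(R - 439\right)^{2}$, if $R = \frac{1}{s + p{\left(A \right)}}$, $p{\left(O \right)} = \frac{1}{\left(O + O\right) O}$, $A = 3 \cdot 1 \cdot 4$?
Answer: $\frac{1667692013638225}{8653278529} \approx 1.9272 \cdot 10^{5}$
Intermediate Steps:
$A = 12$ ($A = 3 \cdot 4 = 12$)
$p{\left(O \right)} = \frac{1}{2 O^{2}}$ ($p{\left(O \right)} = \frac{1}{2 O O} = \frac{\frac{1}{2} \frac{1}{O}}{O} = \frac{1}{2 O^{2}}$)
$R = - \frac{288}{93023}$ ($R = \frac{1}{-323 + \frac{1}{2 \cdot 144}} = \frac{1}{-323 + \frac{1}{2} \cdot \frac{1}{144}} = \frac{1}{-323 + \frac{1}{288}} = \frac{1}{- \frac{93023}{288}} = - \frac{288}{93023} \approx -0.003096$)
$\left(R - 439\right)^{2} = \left(- \frac{288}{93023} - 439\right)^{2} = \left(- \frac{40837385}{93023}\right)^{2} = \frac{1667692013638225}{8653278529}$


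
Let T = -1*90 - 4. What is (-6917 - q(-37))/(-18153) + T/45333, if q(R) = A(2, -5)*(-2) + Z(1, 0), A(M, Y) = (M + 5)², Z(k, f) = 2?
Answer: 34167779/91436661 ≈ 0.37368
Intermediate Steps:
A(M, Y) = (5 + M)²
q(R) = -96 (q(R) = (5 + 2)²*(-2) + 2 = 7²*(-2) + 2 = 49*(-2) + 2 = -98 + 2 = -96)
T = -94 (T = -90 - 4 = -94)
(-6917 - q(-37))/(-18153) + T/45333 = (-6917 - 1*(-96))/(-18153) - 94/45333 = (-6917 + 96)*(-1/18153) - 94*1/45333 = -6821*(-1/18153) - 94/45333 = 6821/18153 - 94/45333 = 34167779/91436661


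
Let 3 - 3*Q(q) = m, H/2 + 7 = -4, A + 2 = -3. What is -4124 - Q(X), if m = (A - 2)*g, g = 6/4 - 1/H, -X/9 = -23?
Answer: -136244/33 ≈ -4128.6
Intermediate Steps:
X = 207 (X = -9*(-23) = 207)
A = -5 (A = -2 - 3 = -5)
H = -22 (H = -14 + 2*(-4) = -14 - 8 = -22)
g = 17/11 (g = 6/4 - 1/(-22) = 6*(1/4) - 1*(-1/22) = 3/2 + 1/22 = 17/11 ≈ 1.5455)
m = -119/11 (m = (-5 - 2)*(17/11) = -7*17/11 = -119/11 ≈ -10.818)
Q(q) = 152/33 (Q(q) = 1 - 1/3*(-119/11) = 1 + 119/33 = 152/33)
-4124 - Q(X) = -4124 - 1*152/33 = -4124 - 152/33 = -136244/33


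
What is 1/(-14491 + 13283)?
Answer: -1/1208 ≈ -0.00082781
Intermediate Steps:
1/(-14491 + 13283) = 1/(-1208) = -1/1208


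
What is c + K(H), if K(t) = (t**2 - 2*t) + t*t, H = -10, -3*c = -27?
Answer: 229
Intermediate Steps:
c = 9 (c = -1/3*(-27) = 9)
K(t) = -2*t + 2*t**2 (K(t) = (t**2 - 2*t) + t**2 = -2*t + 2*t**2)
c + K(H) = 9 + 2*(-10)*(-1 - 10) = 9 + 2*(-10)*(-11) = 9 + 220 = 229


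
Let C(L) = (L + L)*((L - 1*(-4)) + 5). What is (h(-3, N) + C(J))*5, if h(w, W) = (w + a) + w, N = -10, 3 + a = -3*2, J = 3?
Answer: 285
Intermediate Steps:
a = -9 (a = -3 - 3*2 = -3 - 6 = -9)
C(L) = 2*L*(9 + L) (C(L) = (2*L)*((L + 4) + 5) = (2*L)*((4 + L) + 5) = (2*L)*(9 + L) = 2*L*(9 + L))
h(w, W) = -9 + 2*w (h(w, W) = (w - 9) + w = (-9 + w) + w = -9 + 2*w)
(h(-3, N) + C(J))*5 = ((-9 + 2*(-3)) + 2*3*(9 + 3))*5 = ((-9 - 6) + 2*3*12)*5 = (-15 + 72)*5 = 57*5 = 285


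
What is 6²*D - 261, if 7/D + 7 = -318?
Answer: -85077/325 ≈ -261.78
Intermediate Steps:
D = -7/325 (D = 7/(-7 - 318) = 7/(-325) = 7*(-1/325) = -7/325 ≈ -0.021538)
6²*D - 261 = 6²*(-7/325) - 261 = 36*(-7/325) - 261 = -252/325 - 261 = -85077/325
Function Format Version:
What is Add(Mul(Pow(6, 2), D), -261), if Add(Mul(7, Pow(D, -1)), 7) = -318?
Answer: Rational(-85077, 325) ≈ -261.78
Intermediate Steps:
D = Rational(-7, 325) (D = Mul(7, Pow(Add(-7, -318), -1)) = Mul(7, Pow(-325, -1)) = Mul(7, Rational(-1, 325)) = Rational(-7, 325) ≈ -0.021538)
Add(Mul(Pow(6, 2), D), -261) = Add(Mul(Pow(6, 2), Rational(-7, 325)), -261) = Add(Mul(36, Rational(-7, 325)), -261) = Add(Rational(-252, 325), -261) = Rational(-85077, 325)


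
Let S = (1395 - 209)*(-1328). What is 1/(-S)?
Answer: 1/1575008 ≈ 6.3492e-7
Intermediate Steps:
S = -1575008 (S = 1186*(-1328) = -1575008)
1/(-S) = 1/(-1*(-1575008)) = 1/1575008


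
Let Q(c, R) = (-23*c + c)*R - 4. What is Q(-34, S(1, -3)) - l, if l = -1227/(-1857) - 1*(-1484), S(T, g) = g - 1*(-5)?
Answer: 4543/619 ≈ 7.3393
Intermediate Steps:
S(T, g) = 5 + g (S(T, g) = g + 5 = 5 + g)
Q(c, R) = -4 - 22*R*c (Q(c, R) = (-22*c)*R - 4 = -22*R*c - 4 = -4 - 22*R*c)
l = 919005/619 (l = -1227*(-1/1857) + 1484 = 409/619 + 1484 = 919005/619 ≈ 1484.7)
Q(-34, S(1, -3)) - l = (-4 - 22*(5 - 3)*(-34)) - 1*919005/619 = (-4 - 22*2*(-34)) - 919005/619 = (-4 + 1496) - 919005/619 = 1492 - 919005/619 = 4543/619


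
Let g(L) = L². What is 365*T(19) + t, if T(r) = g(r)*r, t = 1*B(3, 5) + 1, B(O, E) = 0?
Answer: 2503536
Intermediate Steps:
t = 1 (t = 1*0 + 1 = 0 + 1 = 1)
T(r) = r³ (T(r) = r²*r = r³)
365*T(19) + t = 365*19³ + 1 = 365*6859 + 1 = 2503535 + 1 = 2503536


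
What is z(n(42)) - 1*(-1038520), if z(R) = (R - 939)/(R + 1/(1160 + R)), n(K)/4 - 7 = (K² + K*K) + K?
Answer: 229841449697092/221316145 ≈ 1.0385e+6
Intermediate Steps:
n(K) = 28 + 4*K + 8*K² (n(K) = 28 + 4*((K² + K*K) + K) = 28 + 4*((K² + K²) + K) = 28 + 4*(2*K² + K) = 28 + 4*(K + 2*K²) = 28 + (4*K + 8*K²) = 28 + 4*K + 8*K²)
z(R) = (-939 + R)/(R + 1/(1160 + R))
z(n(42)) - 1*(-1038520) = (-1089240 + (28 + 4*42 + 8*42²)² + 221*(28 + 4*42 + 8*42²))/(1 + (28 + 4*42 + 8*42²)² + 1160*(28 + 4*42 + 8*42²)) - 1*(-1038520) = (-1089240 + (28 + 168 + 8*1764)² + 221*(28 + 168 + 8*1764))/(1 + (28 + 168 + 8*1764)² + 1160*(28 + 168 + 8*1764)) + 1038520 = (-1089240 + (28 + 168 + 14112)² + 221*(28 + 168 + 14112))/(1 + (28 + 168 + 14112)² + 1160*(28 + 168 + 14112)) + 1038520 = (-1089240 + 14308² + 221*14308)/(1 + 14308² + 1160*14308) + 1038520 = (-1089240 + 204718864 + 3162068)/(1 + 204718864 + 16597280) + 1038520 = 206791692/221316145 + 1038520 = 229841449697092/221316145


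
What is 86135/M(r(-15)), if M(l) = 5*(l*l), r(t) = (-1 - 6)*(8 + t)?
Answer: 2461/343 ≈ 7.1749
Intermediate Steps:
r(t) = -56 - 7*t (r(t) = -7*(8 + t) = -56 - 7*t)
M(l) = 5*l²
86135/M(r(-15)) = 86135/((5*(-56 - 7*(-15))²)) = 86135/((5*(-56 + 105)²)) = 86135/((5*49²)) = 86135/((5*2401)) = 86135/12005 = 86135*(1/12005) = 2461/343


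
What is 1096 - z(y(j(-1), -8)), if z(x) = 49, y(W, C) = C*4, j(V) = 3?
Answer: 1047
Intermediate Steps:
y(W, C) = 4*C
1096 - z(y(j(-1), -8)) = 1096 - 1*49 = 1096 - 49 = 1047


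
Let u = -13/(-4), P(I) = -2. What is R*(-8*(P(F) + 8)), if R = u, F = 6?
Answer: -156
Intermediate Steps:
u = 13/4 (u = -13*(-1/4) = 13/4 ≈ 3.2500)
R = 13/4 ≈ 3.2500
R*(-8*(P(F) + 8)) = 13*(-8*(-2 + 8))/4 = 13*(-8*6)/4 = (13/4)*(-48) = -156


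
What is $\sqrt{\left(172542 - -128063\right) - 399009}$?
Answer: $2 i \sqrt{24601} \approx 313.69 i$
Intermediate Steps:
$\sqrt{\left(172542 - -128063\right) - 399009} = \sqrt{\left(172542 + 128063\right) - 399009} = \sqrt{300605 - 399009} = \sqrt{-98404} = 2 i \sqrt{24601}$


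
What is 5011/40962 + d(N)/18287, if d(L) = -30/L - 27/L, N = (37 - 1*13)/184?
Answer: 73735763/749072094 ≈ 0.098436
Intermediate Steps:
N = 3/23 (N = (37 - 13)*(1/184) = 24*(1/184) = 3/23 ≈ 0.13043)
d(L) = -57/L
5011/40962 + d(N)/18287 = 5011/40962 - 57/3/23/18287 = 5011*(1/40962) - 57*23/3*(1/18287) = 5011/40962 - 437*1/18287 = 5011/40962 - 437/18287 = 73735763/749072094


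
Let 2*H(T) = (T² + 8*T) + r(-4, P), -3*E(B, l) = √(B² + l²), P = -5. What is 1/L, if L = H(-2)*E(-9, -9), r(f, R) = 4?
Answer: √2/24 ≈ 0.058926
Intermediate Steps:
E(B, l) = -√(B² + l²)/3
H(T) = 2 + T²/2 + 4*T (H(T) = ((T² + 8*T) + 4)/2 = (4 + T² + 8*T)/2 = 2 + T²/2 + 4*T)
L = 12*√2 (L = (2 + (½)*(-2)² + 4*(-2))*(-√((-9)² + (-9)²)/3) = (2 + (½)*4 - 8)*(-√(81 + 81)/3) = (2 + 2 - 8)*(-3*√2) = -(-4)*9*√2/3 = -(-12)*√2 = 12*√2 ≈ 16.971)
1/L = 1/(12*√2) = √2/24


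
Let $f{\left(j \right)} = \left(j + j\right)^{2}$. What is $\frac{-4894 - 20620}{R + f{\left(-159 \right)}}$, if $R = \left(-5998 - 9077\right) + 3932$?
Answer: $- \frac{25514}{89981} \approx -0.28355$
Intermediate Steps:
$R = -11143$ ($R = -15075 + 3932 = -11143$)
$f{\left(j \right)} = 4 j^{2}$ ($f{\left(j \right)} = \left(2 j\right)^{2} = 4 j^{2}$)
$\frac{-4894 - 20620}{R + f{\left(-159 \right)}} = \frac{-4894 - 20620}{-11143 + 4 \left(-159\right)^{2}} = - \frac{25514}{-11143 + 4 \cdot 25281} = - \frac{25514}{-11143 + 101124} = - \frac{25514}{89981}$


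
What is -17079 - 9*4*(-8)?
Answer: -16791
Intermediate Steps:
-17079 - 9*4*(-8) = -17079 - 36*(-8) = -17079 + 288 = -16791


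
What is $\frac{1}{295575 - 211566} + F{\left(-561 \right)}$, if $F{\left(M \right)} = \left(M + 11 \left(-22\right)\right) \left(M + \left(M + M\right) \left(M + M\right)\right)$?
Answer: $- \frac{84885496896320}{84009} \approx -1.0104 \cdot 10^{9}$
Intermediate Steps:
$F{\left(M \right)} = \left(-242 + M\right) \left(M + 4 M^{2}\right)$ ($F{\left(M \right)} = \left(M - 242\right) \left(M + 2 M 2 M\right) = \left(-242 + M\right) \left(M + 4 M^{2}\right)$)
$\frac{1}{295575 - 211566} + F{\left(-561 \right)} = \frac{1}{295575 - 211566} - 561 \left(-242 - -542487 + 4 \left(-561\right)^{2}\right) = \frac{1}{84009} - 561 \left(-242 + 542487 + 4 \cdot 314721\right) = \frac{1}{84009} - 561 \left(-242 + 542487 + 1258884\right) = \frac{1}{84009} - 1010433369 = - \frac{84885496896320}{84009}$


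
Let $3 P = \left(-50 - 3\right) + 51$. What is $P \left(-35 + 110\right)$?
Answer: $-50$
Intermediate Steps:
$P = - \frac{2}{3}$ ($P = \frac{\left(-50 - 3\right) + 51}{3} = \frac{-53 + 51}{3} = \frac{1}{3} \left(-2\right) = - \frac{2}{3} \approx -0.66667$)
$P \left(-35 + 110\right) = - \frac{2 \left(-35 + 110\right)}{3} = \left(- \frac{2}{3}\right) 75 = -50$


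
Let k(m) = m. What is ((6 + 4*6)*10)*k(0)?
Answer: 0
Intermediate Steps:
((6 + 4*6)*10)*k(0) = ((6 + 4*6)*10)*0 = ((6 + 24)*10)*0 = (30*10)*0 = 300*0 = 0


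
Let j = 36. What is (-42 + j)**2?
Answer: 36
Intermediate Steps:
(-42 + j)**2 = (-42 + 36)**2 = (-6)**2 = 36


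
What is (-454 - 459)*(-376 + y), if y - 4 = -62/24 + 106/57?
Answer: 25862551/76 ≈ 3.4030e+5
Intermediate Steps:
y = 249/76 (y = 4 + (-62/24 + 106/57) = 4 + (-62*1/24 + 106*(1/57)) = 4 + (-31/12 + 106/57) = 4 - 55/76 = 249/76 ≈ 3.2763)
(-454 - 459)*(-376 + y) = (-454 - 459)*(-376 + 249/76) = -913*(-28327/76) = 25862551/76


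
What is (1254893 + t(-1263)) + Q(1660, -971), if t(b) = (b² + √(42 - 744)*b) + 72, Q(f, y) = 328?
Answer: 2850462 - 3789*I*√78 ≈ 2.8505e+6 - 33464.0*I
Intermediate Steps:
t(b) = 72 + b² + 3*I*b*√78 (t(b) = (b² + √(-702)*b) + 72 = (b² + (3*I*√78)*b) + 72 = (b² + 3*I*b*√78) + 72 = 72 + b² + 3*I*b*√78)
(1254893 + t(-1263)) + Q(1660, -971) = (1254893 + (72 + (-1263)² + 3*I*(-1263)*√78)) + 328 = (1254893 + (72 + 1595169 - 3789*I*√78)) + 328 = (1254893 + (1595241 - 3789*I*√78)) + 328 = (2850134 - 3789*I*√78) + 328 = 2850462 - 3789*I*√78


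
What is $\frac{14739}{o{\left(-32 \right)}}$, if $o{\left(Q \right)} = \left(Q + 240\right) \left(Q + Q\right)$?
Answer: $- \frac{14739}{13312} \approx -1.1072$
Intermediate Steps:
$o{\left(Q \right)} = 2 Q \left(240 + Q\right)$ ($o{\left(Q \right)} = \left(240 + Q\right) 2 Q = 2 Q \left(240 + Q\right)$)
$\frac{14739}{o{\left(-32 \right)}} = \frac{14739}{2 \left(-32\right) \left(240 - 32\right)} = \frac{14739}{2 \left(-32\right) 208} = \frac{14739}{-13312} = 14739 \left(- \frac{1}{13312}\right) = - \frac{14739}{13312}$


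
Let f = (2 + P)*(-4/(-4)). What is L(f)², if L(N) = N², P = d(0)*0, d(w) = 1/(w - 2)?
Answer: 16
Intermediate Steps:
d(w) = 1/(-2 + w)
P = 0 (P = 0/(-2 + 0) = 0/(-2) = -½*0 = 0)
f = 2 (f = (2 + 0)*(-4/(-4)) = 2*(-4*(-¼)) = 2*1 = 2)
L(f)² = (2²)² = 4² = 16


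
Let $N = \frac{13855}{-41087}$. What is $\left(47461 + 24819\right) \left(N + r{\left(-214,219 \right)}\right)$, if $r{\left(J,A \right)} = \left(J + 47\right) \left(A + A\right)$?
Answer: $- \frac{217227677899960}{41087} \approx -5.287 \cdot 10^{9}$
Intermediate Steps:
$r{\left(J,A \right)} = 2 A \left(47 + J\right)$ ($r{\left(J,A \right)} = \left(47 + J\right) 2 A = 2 A \left(47 + J\right)$)
$N = - \frac{13855}{41087}$ ($N = 13855 \left(- \frac{1}{41087}\right) = - \frac{13855}{41087} \approx -0.33721$)
$\left(47461 + 24819\right) \left(N + r{\left(-214,219 \right)}\right) = \left(47461 + 24819\right) \left(- \frac{13855}{41087} + 2 \cdot 219 \left(47 - 214\right)\right) = 72280 \left(- \frac{13855}{41087} + 2 \cdot 219 \left(-167\right)\right) = 72280 \left(- \frac{13855}{41087} - 73146\right) = 72280 \left(- \frac{3005363557}{41087}\right) = - \frac{217227677899960}{41087}$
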